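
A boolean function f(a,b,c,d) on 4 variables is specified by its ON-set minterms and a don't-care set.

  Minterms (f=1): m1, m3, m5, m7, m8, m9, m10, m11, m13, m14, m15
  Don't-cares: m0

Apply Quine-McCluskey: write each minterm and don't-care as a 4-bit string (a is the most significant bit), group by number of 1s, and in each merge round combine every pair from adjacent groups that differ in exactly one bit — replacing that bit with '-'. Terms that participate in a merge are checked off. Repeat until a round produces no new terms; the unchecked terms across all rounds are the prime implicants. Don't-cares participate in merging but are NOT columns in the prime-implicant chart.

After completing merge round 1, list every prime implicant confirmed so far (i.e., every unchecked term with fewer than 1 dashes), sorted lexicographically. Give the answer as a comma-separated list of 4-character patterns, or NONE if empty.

NONE

Round 0: 0000✓ 0001✓ 0011✓ 0101✓ 0111✓ 1000✓ 1001✓ 1010✓ 1011✓ 1101✓ 1110✓ 1111✓
Round 1: -000✓ -001✓ -011✓ -101✓ -111✓ 0-01✓ 0-11✓ 00-1✓ 000-✓ 01-1✓ 1-01✓ 1-10✓ 1-11✓ 10-0✓ 10-1✓ 100-✓ 101-✓ 11-1✓ 111-✓
Round 2: --01✓ --11✓ -0-1✓ -00- -1-1✓ 0--1✓ 1--1✓ 1-1- 10--
Round 3: ---1
PIs = {---1, -00-, 1-1-, 10--}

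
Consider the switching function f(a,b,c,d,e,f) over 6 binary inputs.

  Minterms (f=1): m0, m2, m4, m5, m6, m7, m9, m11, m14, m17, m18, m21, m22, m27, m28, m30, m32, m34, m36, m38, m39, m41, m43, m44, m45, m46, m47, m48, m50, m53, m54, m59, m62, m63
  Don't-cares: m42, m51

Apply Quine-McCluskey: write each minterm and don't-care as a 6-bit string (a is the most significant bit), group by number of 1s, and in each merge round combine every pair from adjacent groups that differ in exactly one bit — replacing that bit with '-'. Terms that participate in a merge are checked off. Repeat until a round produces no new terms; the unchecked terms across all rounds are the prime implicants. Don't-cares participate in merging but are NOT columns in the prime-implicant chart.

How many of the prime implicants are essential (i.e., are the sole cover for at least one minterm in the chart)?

Round 0: 000000✓ 000010✓ 000100✓ 000101✓ 000110✓ 000111✓ 001001✓ 001011✓ 001110✓ 010001✓ 010010✓ 010101✓ 010110✓ 011011✓ 011100✓ 011110✓ 100000✓ 100010✓ 100100✓ 100110✓ 100111✓ 101001✓ 101010✓ 101011✓ 101100✓ 101101✓ 101110✓ 101111✓ 110000✓ 110010✓ 110011✓ 110101✓ 110110✓ 111011✓ 111110✓ 111111✓
Round 1: -00000✓ -00010✓ -00100✓ -00110✓ -00111✓ -01001✓ -01011✓ -01110✓ -10010✓ -10101 -10110✓ -11011✓ -11110✓ 0-0010✓ 0-0101 0-0110✓ 0-1011✓ 0-1110✓ 00-110✓ 000-00✓ 000-10✓ 0000-0✓ 0001-0✓ 0001-1✓ 00010-✓ 00011-✓ 0010-1✓ 01-110✓ 010-01 010-10✓ 0111-0 1-0000✓ 1-0010✓ 1-0110✓ 1-1011✓ 1-1110✓ 1-1111✓ 10-010✓ 10-100✓ 10-110✓ 10-111✓ 100-00✓ 100-10✓ 1000-0✓ 1001-0✓ 10011-✓ 101-01✓ 101-10✓ 101-11✓ 1010-1✓ 10101-✓ 1011-0✓ 1011-1✓ 10110-✓ 10111-✓ 11-011 11-110✓ 110-10✓ 1100-0✓ 11001- 111-11✓ 11111-✓
Round 2: --0010✓ --0110✓ --1011 --1110✓ -0-110✓ -00-00✓ -00-10✓ -000-0✓ -001-0✓ -0011- -010-1 -1-110✓ -10-10✓ 0--110✓ 0-0-10✓ 000--0✓ 0001-- 1--110✓ 1-0-10✓ 1-00-0 1-1-11 1-111- 10--10 10-1-0 10-11- 100--0✓ 101--1 101-1- 1011--
Round 3: ---110 --0-10 -00--0
PIs = {---110, --0-10, --1011, -00--0, -0011-, -010-1, -10101, 0-0101, 0001--, 010-01, 0111-0, 1-00-0, 1-1-11, 1-111-, 10--10, 10-1-0, 10-11-, 101--1, 101-1-, 1011--, 11-011, 11001-}
Coverage chart:
  m0: -00--0 ←essential
  m2: --0-10,-00--0
  m4: -00--0,0001--
  m5: 0-0101,0001--
  m6: ---110,--0-10,-00--0,-0011-,0001--
  m7: -0011-,0001--
  m9: -010-1 ←essential
  m11: --1011,-010-1
  m14: ---110 ←essential
  m17: 010-01 ←essential
  m18: --0-10 ←essential
  m21: -10101,0-0101,010-01
  m22: ---110,--0-10
  m27: --1011 ←essential
  m28: 0111-0 ←essential
  m30: ---110,0111-0
  m32: -00--0,1-00-0
  m34: --0-10,-00--0,1-00-0,10--10
  m36: -00--0,10-1-0
  m38: ---110,--0-10,-00--0,-0011-,10--10,10-1-0,10-11-
  m39: -0011-,10-11-
  m41: -010-1,101--1
  m43: --1011,-010-1,1-1-11,101--1,101-1-
  m44: 10-1-0,1011--
  m45: 101--1,1011--
  m46: ---110,1-111-,10--10,10-1-0,10-11-,101-1-,1011--
  m47: 1-1-11,1-111-,10-11-,101--1,101-1-,1011--
  m48: 1-00-0 ←essential
  m50: --0-10,1-00-0,11001-
  m53: -10101 ←essential
  m54: ---110,--0-10
  m59: --1011,1-1-11,11-011
  m62: ---110,1-111-
  m63: 1-1-11,1-111-
Essential: ---110, --0-10, --1011, -00--0, -010-1, -10101, 010-01, 0111-0, 1-00-0

9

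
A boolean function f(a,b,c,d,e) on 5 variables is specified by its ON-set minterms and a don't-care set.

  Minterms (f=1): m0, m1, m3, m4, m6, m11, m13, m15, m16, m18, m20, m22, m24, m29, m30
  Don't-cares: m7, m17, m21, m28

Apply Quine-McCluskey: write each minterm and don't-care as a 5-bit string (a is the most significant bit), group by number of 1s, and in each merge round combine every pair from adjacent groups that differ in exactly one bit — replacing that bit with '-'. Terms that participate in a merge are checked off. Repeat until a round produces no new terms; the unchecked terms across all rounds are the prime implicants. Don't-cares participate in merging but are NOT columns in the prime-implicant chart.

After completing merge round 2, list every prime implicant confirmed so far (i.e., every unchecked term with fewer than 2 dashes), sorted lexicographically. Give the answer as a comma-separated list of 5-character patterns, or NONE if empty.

Round 0: 00000✓ 00001✓ 00011✓ 00100✓ 00110✓ 00111✓ 01011✓ 01101✓ 01111✓ 10000✓ 10001✓ 10010✓ 10100✓ 10101✓ 10110✓ 11000✓ 11100✓ 11101✓ 11110✓
Round 1: -0000✓ -0001✓ -0100✓ -0110✓ -1101 0-011✓ 0-111✓ 00-00✓ 00-11✓ 000-1 0000-✓ 001-0✓ 0011- 01-11✓ 011-1 1-000✓ 1-100✓ 1-101✓ 1-110✓ 10-00✓ 10-01✓ 10-10✓ 100-0✓ 1000-✓ 101-0✓ 1010-✓ 11-00✓ 111-0✓ 1110-✓
Round 2: -0-00 -000- -01-0 0--11 1--00 1-1-0 1-10- 10--0 10-0-
PIs = {-0-00, -000-, -01-0, -1101, 0--11, 000-1, 0011-, 011-1, 1--00, 1-1-0, 1-10-, 10--0, 10-0-}

-1101, 000-1, 0011-, 011-1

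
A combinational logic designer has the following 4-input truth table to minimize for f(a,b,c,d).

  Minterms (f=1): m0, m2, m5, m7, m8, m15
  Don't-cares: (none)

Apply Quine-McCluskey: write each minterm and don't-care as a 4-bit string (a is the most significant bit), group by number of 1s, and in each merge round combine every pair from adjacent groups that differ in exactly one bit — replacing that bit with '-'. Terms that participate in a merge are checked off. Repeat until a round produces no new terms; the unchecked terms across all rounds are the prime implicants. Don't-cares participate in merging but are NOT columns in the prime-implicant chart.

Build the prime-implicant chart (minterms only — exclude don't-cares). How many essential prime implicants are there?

4

size-2^0 implicants → 0000(✓)  0010(✓)  0101(✓)  0111(✓)  1000(✓)  1111(✓)
size-2^1 implicants → -000  -111  00-0  01-1
Unchecked terms (primes): -000, -111, 00-0, 01-1
Minterm coverage:
  m0 ⊆ -000,00-0
  m2 ⊆ 00-0 [E]
  m5 ⊆ 01-1 [E]
  m7 ⊆ -111,01-1
  m8 ⊆ -000 [E]
  m15 ⊆ -111 [E]
E = {-000, -111, 00-0, 01-1}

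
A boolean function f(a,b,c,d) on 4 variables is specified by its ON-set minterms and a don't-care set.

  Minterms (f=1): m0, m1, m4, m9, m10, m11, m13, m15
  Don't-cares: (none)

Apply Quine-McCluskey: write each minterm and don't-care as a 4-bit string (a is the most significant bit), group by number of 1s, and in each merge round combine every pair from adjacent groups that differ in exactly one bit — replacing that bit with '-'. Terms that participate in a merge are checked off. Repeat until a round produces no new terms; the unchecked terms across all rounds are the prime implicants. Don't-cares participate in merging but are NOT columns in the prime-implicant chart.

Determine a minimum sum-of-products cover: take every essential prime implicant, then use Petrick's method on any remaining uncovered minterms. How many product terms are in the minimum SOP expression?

[col 0] 0000*, 0001*, 0100*, 1001*, 1010*, 1011*, 1101*, 1111*
[col 1] -001, 0-00, 000-, 1-01*, 1-11*, 10-1*, 101-, 11-1*
[col 2] 1--1
Prime implicants: -001, 0-00, 000-, 1--1, 101-
PI chart (minterm → PIs covering it):
  0 | 0-00,000-
  1 | -001,000-
  4 | 0-00  (sole → essential)
  9 | -001,1--1
  10 | 101-  (sole → essential)
  11 | 1--1,101-
  13 | 1--1  (sole → essential)
  15 | 1--1  (sole → essential)
Essential prime implicants: 0-00, 1--1, 101-
Petrick residual → -001
Minimum SOP uses 4 PIs: b'c'd + a'c'd' + ad + ab'c

4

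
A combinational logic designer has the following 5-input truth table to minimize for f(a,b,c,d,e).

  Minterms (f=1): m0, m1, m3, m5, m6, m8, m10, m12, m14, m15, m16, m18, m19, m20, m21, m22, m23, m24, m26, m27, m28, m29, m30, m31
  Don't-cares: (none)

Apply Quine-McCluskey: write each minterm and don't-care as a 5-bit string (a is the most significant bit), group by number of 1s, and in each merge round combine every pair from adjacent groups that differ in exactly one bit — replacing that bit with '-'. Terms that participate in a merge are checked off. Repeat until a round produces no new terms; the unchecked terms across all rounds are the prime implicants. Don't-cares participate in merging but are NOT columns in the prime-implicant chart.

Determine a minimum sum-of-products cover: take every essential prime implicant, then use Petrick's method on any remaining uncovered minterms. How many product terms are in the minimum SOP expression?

8

size-2^0 implicants → 00000(✓)  00001(✓)  00011(✓)  00101(✓)  00110(✓)  01000(✓)  01010(✓)  01100(✓)  01110(✓)  01111(✓)  10000(✓)  10010(✓)  10011(✓)  10100(✓)  10101(✓)  10110(✓)  10111(✓)  11000(✓)  11010(✓)  11011(✓)  11100(✓)  11101(✓)  11110(✓)  11111(✓)
size-2^1 implicants → -0000(✓)  -0011  -0101  -0110(✓)  -1000(✓)  -1010(✓)  -1100(✓)  -1110(✓)  -1111(✓)  0-000(✓)  0-110(✓)  00-01  000-1  0000-  01-00(✓)  01-10(✓)  010-0(✓)  011-0(✓)  0111-(✓)  1-000(✓)  1-010(✓)  1-011(✓)  1-100(✓)  1-101(✓)  1-110(✓)  1-111(✓)  10-00(✓)  10-10(✓)  10-11(✓)  100-0(✓)  1001-(✓)  101-0(✓)  101-1(✓)  1010-(✓)  1011-(✓)  11-00(✓)  11-10(✓)  11-11(✓)  110-0(✓)  1101-(✓)  111-0(✓)  111-1(✓)  1110-(✓)  1111-(✓)
size-2^2 implicants → --000  --110  -1-00(✓)  -1-10(✓)  -10-0(✓)  -11-0(✓)  -111-  01--0(✓)  1--00(✓)  1--10(✓)  1--11(✓)  1-0-0(✓)  1-01-(✓)  1-1-0(✓)  1-1-1(✓)  1-10-(✓)  1-11-(✓)  10--0(✓)  10-1-(✓)  101--(✓)  11--0(✓)  11-1-(✓)  111--(✓)
size-2^3 implicants → -1--0  1---0  1--1-  1-1--
Unchecked terms (primes): --000, --110, -0011, -0101, -1--0, -111-, 00-01, 000-1, 0000-, 1---0, 1--1-, 1-1--
Minterm coverage:
  m0 ⊆ --000,0000-
  m1 ⊆ 00-01,000-1,0000-
  m3 ⊆ -0011,000-1
  m5 ⊆ -0101,00-01
  m6 ⊆ --110 [E]
  m8 ⊆ --000,-1--0
  m10 ⊆ -1--0 [E]
  m12 ⊆ -1--0 [E]
  m14 ⊆ --110,-1--0,-111-
  m15 ⊆ -111- [E]
  m16 ⊆ --000,1---0
  m18 ⊆ 1---0,1--1-
  m19 ⊆ -0011,1--1-
  m20 ⊆ 1---0,1-1--
  m21 ⊆ -0101,1-1--
  m22 ⊆ --110,1---0,1--1-,1-1--
  m23 ⊆ 1--1-,1-1--
  m24 ⊆ --000,-1--0,1---0
  m26 ⊆ -1--0,1---0,1--1-
  m27 ⊆ 1--1- [E]
  m28 ⊆ -1--0,1---0,1-1--
  m29 ⊆ 1-1-- [E]
  m30 ⊆ --110,-1--0,-111-,1---0,1--1-,1-1--
  m31 ⊆ -111-,1--1-,1-1--
E = {--110, -1--0, -111-, 1--1-, 1-1--}
Petrick residual → --000, -0011, 00-01
Cover = c'd'e' + cde' + b'c'de + be' + bcd + a'b'd'e + ad + ac  |cover|=8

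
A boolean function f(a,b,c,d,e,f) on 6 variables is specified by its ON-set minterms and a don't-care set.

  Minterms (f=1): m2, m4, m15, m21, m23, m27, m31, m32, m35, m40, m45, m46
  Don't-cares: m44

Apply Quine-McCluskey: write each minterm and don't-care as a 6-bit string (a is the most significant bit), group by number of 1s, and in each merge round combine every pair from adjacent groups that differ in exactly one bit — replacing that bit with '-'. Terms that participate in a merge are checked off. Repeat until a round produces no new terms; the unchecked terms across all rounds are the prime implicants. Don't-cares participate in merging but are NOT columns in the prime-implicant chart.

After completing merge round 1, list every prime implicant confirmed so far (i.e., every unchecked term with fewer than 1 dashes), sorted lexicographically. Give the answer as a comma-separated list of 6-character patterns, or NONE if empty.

[col 0] 000010, 000100, 001111*, 010101*, 010111*, 011011*, 011111*, 100000*, 100011, 101000*, 101100*, 101101*, 101110*
[col 1] 0-1111, 01-111, 0101-1, 011-11, 10-000, 101-00, 1011-0, 10110-
Prime implicants: 0-1111, 000010, 000100, 01-111, 0101-1, 011-11, 10-000, 100011, 101-00, 1011-0, 10110-

000010, 000100, 100011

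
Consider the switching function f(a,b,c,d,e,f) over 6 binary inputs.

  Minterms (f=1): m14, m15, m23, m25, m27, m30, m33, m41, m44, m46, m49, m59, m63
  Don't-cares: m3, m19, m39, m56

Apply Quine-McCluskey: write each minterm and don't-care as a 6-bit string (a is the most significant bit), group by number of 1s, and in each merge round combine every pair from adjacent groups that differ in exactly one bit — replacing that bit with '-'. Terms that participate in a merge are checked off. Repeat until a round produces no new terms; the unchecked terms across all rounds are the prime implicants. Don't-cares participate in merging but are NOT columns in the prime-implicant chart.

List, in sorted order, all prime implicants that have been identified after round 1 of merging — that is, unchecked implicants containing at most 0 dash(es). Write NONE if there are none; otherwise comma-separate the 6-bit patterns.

100111, 111000

Round 0: 000011✓ 001110✓ 001111✓ 010011✓ 010111✓ 011001✓ 011011✓ 011110✓ 100001✓ 100111 101001✓ 101100✓ 101110✓ 110001✓ 111000 111011✓ 111111✓
Round 1: -01110 -11011 0-0011 0-1110 00111- 01-011 010-11 0110-1 1-0001 10-001 1011-0 111-11
PIs = {-01110, -11011, 0-0011, 0-1110, 00111-, 01-011, 010-11, 0110-1, 1-0001, 10-001, 100111, 1011-0, 111-11, 111000}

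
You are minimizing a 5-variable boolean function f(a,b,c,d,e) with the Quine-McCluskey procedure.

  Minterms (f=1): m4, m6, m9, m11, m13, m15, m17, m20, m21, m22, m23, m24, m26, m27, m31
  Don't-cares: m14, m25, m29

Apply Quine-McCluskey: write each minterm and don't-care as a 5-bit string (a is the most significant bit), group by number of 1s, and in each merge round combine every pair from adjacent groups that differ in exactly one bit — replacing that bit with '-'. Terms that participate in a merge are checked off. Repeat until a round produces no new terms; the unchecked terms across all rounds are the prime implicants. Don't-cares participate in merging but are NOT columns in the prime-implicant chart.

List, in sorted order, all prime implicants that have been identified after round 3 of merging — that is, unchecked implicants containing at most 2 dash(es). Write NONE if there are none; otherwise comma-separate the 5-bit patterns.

size-2^0 implicants → 00100(✓)  00110(✓)  01001(✓)  01011(✓)  01101(✓)  01110(✓)  01111(✓)  10001(✓)  10100(✓)  10101(✓)  10110(✓)  10111(✓)  11000(✓)  11001(✓)  11010(✓)  11011(✓)  11101(✓)  11111(✓)
size-2^1 implicants → -0100(✓)  -0110(✓)  -1001(✓)  -1011(✓)  -1101(✓)  -1111(✓)  0-110  001-0(✓)  01-01(✓)  01-11(✓)  010-1(✓)  011-1(✓)  0111-  1-001(✓)  1-101(✓)  1-111(✓)  10-01(✓)  101-0(✓)  101-1(✓)  1010-(✓)  1011-(✓)  11-01(✓)  11-11(✓)  110-0(✓)  110-1(✓)  1100-(✓)  1101-(✓)  111-1(✓)
size-2^2 implicants → -01-0  -1-01(✓)  -1-11(✓)  -10-1(✓)  -11-1(✓)  01--1(✓)  1--01  1-1-1  101--  11--1(✓)  110--
size-2^3 implicants → -1--1
Unchecked terms (primes): -01-0, -1--1, 0-110, 0111-, 1--01, 1-1-1, 101--, 110--

-01-0, 0-110, 0111-, 1--01, 1-1-1, 101--, 110--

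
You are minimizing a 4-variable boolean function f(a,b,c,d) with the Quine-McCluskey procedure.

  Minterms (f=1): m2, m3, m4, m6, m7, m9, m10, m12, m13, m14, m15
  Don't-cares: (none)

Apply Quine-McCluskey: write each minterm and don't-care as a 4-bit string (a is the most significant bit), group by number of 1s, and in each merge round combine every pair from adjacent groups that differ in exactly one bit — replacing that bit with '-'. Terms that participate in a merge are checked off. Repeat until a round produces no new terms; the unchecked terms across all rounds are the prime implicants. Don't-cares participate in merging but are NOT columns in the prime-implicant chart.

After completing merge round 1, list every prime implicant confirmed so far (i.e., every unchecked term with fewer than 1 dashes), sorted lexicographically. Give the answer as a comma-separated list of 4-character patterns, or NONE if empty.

[col 0] 0010*, 0011*, 0100*, 0110*, 0111*, 1001*, 1010*, 1100*, 1101*, 1110*, 1111*
[col 1] -010*, -100*, -110*, -111*, 0-10*, 0-11*, 001-*, 01-0*, 011-*, 1-01, 1-10*, 11-0*, 11-1*, 110-*, 111-*
[col 2] --10, -1-0, -11-, 0-1-, 11--
Prime implicants: --10, -1-0, -11-, 0-1-, 1-01, 11--

NONE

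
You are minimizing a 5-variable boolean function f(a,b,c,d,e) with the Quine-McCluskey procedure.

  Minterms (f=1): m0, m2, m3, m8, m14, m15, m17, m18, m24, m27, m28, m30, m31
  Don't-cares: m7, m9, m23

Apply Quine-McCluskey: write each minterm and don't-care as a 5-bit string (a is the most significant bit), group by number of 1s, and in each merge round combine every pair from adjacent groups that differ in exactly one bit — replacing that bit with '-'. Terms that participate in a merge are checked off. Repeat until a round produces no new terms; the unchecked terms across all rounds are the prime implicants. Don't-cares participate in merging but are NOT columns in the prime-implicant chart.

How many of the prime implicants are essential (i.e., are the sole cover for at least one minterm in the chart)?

4

Round 0: 00000✓ 00010✓ 00011✓ 00111✓ 01000✓ 01001✓ 01110✓ 01111✓ 10001 10010✓ 10111✓ 11000✓ 11011✓ 11100✓ 11110✓ 11111✓
Round 1: -0010 -0111✓ -1000 -1110✓ -1111✓ 0-000 0-111✓ 00-11 000-0 0001- 0100- 0111-✓ 1-111✓ 11-00 11-11 111-0 1111-✓
Round 2: --111 -111-
PIs = {--111, -0010, -1000, -111-, 0-000, 00-11, 000-0, 0001-, 0100-, 10001, 11-00, 11-11, 111-0}
Coverage chart:
  m0: 0-000,000-0
  m2: -0010,000-0,0001-
  m3: 00-11,0001-
  m8: -1000,0-000,0100-
  m14: -111- ←essential
  m15: --111,-111-
  m17: 10001 ←essential
  m18: -0010 ←essential
  m24: -1000,11-00
  m27: 11-11 ←essential
  m28: 11-00,111-0
  m30: -111-,111-0
  m31: --111,-111-,11-11
Essential: -0010, -111-, 10001, 11-11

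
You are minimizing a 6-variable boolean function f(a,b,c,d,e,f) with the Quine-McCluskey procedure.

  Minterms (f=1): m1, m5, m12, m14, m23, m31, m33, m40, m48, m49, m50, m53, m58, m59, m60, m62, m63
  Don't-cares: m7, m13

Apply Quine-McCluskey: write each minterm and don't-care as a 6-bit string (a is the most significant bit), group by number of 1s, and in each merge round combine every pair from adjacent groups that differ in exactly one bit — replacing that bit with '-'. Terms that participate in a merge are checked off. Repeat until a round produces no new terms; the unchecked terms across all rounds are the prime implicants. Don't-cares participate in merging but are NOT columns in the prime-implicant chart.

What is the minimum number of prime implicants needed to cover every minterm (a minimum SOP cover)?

9

Round 0: 000001✓ 000101✓ 000111✓ 001100✓ 001101✓ 001110✓ 010111✓ 011111✓ 100001✓ 101000 110000✓ 110001✓ 110010✓ 110101✓ 111010✓ 111011✓ 111100✓ 111110✓ 111111✓
Round 1: -00001 -11111 0-0111 00-101 000-01 0001-1 0011-0 00110- 01-111 1-0001 11-010 110-01 1100-0 11000- 111-10✓ 111-11✓ 11101-✓ 1111-0 11111-✓
Round 2: 111-1-
PIs = {-00001, -11111, 0-0111, 00-101, 000-01, 0001-1, 0011-0, 00110-, 01-111, 1-0001, 101000, 11-010, 110-01, 1100-0, 11000-, 111-1-, 1111-0}
Coverage chart:
  m1: -00001,000-01
  m5: 00-101,000-01,0001-1
  m12: 0011-0,00110-
  m14: 0011-0 ←essential
  m23: 0-0111,01-111
  m31: -11111,01-111
  m33: -00001,1-0001
  m40: 101000 ←essential
  m48: 1100-0,11000-
  m49: 1-0001,110-01,11000-
  m50: 11-010,1100-0
  m53: 110-01 ←essential
  m58: 11-010,111-1-
  m59: 111-1- ←essential
  m60: 1111-0 ←essential
  m62: 111-1-,1111-0
  m63: -11111,111-1-
Essential: 0011-0, 101000, 110-01, 111-1-, 1111-0
Petrick residual → -00001, 00-101, 01-111, 1100-0
Min cover (9 terms): b'c'd'e'f + a'b'de'f + a'b'cdf' + a'bdef + ab'cd'e'f' + abc'e'f + abc'd'f' + abce + abcdf'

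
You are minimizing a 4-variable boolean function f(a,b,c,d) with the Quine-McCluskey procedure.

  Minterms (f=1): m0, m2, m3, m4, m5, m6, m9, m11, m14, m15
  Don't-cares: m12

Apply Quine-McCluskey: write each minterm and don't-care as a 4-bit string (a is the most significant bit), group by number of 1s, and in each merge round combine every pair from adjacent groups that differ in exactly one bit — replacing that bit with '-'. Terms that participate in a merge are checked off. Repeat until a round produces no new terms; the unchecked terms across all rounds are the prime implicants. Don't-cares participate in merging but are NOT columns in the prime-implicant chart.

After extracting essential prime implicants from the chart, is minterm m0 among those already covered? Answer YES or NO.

YES

size-2^0 implicants → 0000(✓)  0010(✓)  0011(✓)  0100(✓)  0101(✓)  0110(✓)  1001(✓)  1011(✓)  1100(✓)  1110(✓)  1111(✓)
size-2^1 implicants → -011  -100(✓)  -110(✓)  0-00(✓)  0-10(✓)  00-0(✓)  001-  01-0(✓)  010-  1-11  10-1  11-0(✓)  111-
size-2^2 implicants → -1-0  0--0
Unchecked terms (primes): -011, -1-0, 0--0, 001-, 010-, 1-11, 10-1, 111-
Minterm coverage:
  m0 ⊆ 0--0 [E]
  m2 ⊆ 0--0,001-
  m3 ⊆ -011,001-
  m4 ⊆ -1-0,0--0,010-
  m5 ⊆ 010- [E]
  m6 ⊆ -1-0,0--0
  m9 ⊆ 10-1 [E]
  m11 ⊆ -011,1-11,10-1
  m14 ⊆ -1-0,111-
  m15 ⊆ 1-11,111-
E = {0--0, 010-, 10-1}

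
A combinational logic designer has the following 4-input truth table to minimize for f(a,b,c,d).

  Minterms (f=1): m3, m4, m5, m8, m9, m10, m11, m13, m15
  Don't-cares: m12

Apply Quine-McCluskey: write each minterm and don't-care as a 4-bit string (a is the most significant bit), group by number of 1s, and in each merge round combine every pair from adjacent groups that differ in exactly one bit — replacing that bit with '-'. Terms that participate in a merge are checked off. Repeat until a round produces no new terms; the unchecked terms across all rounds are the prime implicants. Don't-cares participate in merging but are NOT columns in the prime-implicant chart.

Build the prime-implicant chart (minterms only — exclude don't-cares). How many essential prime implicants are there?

Round 0: 0011✓ 0100✓ 0101✓ 1000✓ 1001✓ 1010✓ 1011✓ 1100✓ 1101✓ 1111✓
Round 1: -011 -100✓ -101✓ 010-✓ 1-00✓ 1-01✓ 1-11✓ 10-0✓ 10-1✓ 100-✓ 101-✓ 11-1✓ 110-✓
Round 2: -10- 1--1 1-0- 10--
PIs = {-011, -10-, 1--1, 1-0-, 10--}
Coverage chart:
  m3: -011 ←essential
  m4: -10- ←essential
  m5: -10- ←essential
  m8: 1-0-,10--
  m9: 1--1,1-0-,10--
  m10: 10-- ←essential
  m11: -011,1--1,10--
  m13: -10-,1--1,1-0-
  m15: 1--1 ←essential
Essential: -011, -10-, 1--1, 10--

4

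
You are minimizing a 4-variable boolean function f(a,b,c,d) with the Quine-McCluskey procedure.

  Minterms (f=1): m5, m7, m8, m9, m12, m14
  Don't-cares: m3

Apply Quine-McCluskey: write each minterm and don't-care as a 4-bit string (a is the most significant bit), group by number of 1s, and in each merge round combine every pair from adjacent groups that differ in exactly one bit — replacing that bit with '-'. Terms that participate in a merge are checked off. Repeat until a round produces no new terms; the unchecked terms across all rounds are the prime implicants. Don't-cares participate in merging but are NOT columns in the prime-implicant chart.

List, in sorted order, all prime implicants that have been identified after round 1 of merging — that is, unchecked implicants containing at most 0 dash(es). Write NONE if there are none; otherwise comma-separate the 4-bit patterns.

NONE

size-2^0 implicants → 0011(✓)  0101(✓)  0111(✓)  1000(✓)  1001(✓)  1100(✓)  1110(✓)
size-2^1 implicants → 0-11  01-1  1-00  100-  11-0
Unchecked terms (primes): 0-11, 01-1, 1-00, 100-, 11-0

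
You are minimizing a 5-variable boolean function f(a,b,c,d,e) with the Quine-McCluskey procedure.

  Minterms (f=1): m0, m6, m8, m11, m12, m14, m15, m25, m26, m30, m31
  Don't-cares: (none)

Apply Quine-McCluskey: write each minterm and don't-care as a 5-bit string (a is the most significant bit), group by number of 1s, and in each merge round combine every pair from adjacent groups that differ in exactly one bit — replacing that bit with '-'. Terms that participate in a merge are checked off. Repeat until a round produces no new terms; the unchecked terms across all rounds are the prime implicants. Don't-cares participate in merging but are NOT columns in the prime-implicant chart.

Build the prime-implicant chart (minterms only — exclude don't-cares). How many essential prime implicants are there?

[col 0] 00000*, 00110*, 01000*, 01011*, 01100*, 01110*, 01111*, 11001, 11010*, 11110*, 11111*
[col 1] -1110*, -1111*, 0-000, 0-110, 01-00, 01-11, 011-0, 0111-*, 11-10, 1111-*
[col 2] -111-
Prime implicants: -111-, 0-000, 0-110, 01-00, 01-11, 011-0, 11-10, 11001
PI chart (minterm → PIs covering it):
  0 | 0-000  (sole → essential)
  6 | 0-110  (sole → essential)
  8 | 0-000,01-00
  11 | 01-11  (sole → essential)
  12 | 01-00,011-0
  14 | -111-,0-110,011-0
  15 | -111-,01-11
  25 | 11001  (sole → essential)
  26 | 11-10  (sole → essential)
  30 | -111-,11-10
  31 | -111-  (sole → essential)
Essential prime implicants: -111-, 0-000, 0-110, 01-11, 11-10, 11001

6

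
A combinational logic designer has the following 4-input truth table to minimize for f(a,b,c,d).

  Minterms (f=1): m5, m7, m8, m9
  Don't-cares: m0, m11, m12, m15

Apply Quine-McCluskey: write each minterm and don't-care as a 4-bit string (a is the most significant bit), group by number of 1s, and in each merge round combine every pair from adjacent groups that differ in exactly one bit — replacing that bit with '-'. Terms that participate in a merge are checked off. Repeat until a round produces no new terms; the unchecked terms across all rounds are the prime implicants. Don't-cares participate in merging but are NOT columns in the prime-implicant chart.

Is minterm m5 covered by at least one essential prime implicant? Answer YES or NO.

size-2^0 implicants → 0000(✓)  0101(✓)  0111(✓)  1000(✓)  1001(✓)  1011(✓)  1100(✓)  1111(✓)
size-2^1 implicants → -000  -111  01-1  1-00  1-11  10-1  100-
Unchecked terms (primes): -000, -111, 01-1, 1-00, 1-11, 10-1, 100-
Minterm coverage:
  m5 ⊆ 01-1 [E]
  m7 ⊆ -111,01-1
  m8 ⊆ -000,1-00,100-
  m9 ⊆ 10-1,100-
E = {01-1}

YES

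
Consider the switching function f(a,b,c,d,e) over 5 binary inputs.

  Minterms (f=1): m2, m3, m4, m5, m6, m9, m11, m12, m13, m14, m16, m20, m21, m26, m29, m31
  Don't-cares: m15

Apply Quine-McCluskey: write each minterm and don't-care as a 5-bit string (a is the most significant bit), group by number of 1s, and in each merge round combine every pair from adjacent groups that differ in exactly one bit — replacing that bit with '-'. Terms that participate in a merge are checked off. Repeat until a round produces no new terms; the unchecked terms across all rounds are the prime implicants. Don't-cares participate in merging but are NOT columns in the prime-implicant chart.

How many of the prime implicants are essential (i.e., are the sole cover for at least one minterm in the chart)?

4

size-2^0 implicants → 00010(✓)  00011(✓)  00100(✓)  00101(✓)  00110(✓)  01001(✓)  01011(✓)  01100(✓)  01101(✓)  01110(✓)  01111(✓)  10000(✓)  10100(✓)  10101(✓)  11010  11101(✓)  11111(✓)
size-2^1 implicants → -0100(✓)  -0101(✓)  -1101(✓)  -1111(✓)  0-011  0-100(✓)  0-101(✓)  0-110(✓)  00-10  0001-  001-0(✓)  0010-(✓)  01-01(✓)  01-11(✓)  010-1(✓)  011-0(✓)  011-1(✓)  0110-(✓)  0111-(✓)  1-101(✓)  10-00  1010-(✓)  111-1(✓)
size-2^2 implicants → --101  -010-  -11-1  0-1-0  0-10-  01--1  011--
Unchecked terms (primes): --101, -010-, -11-1, 0-011, 0-1-0, 0-10-, 00-10, 0001-, 01--1, 011--, 10-00, 11010
Minterm coverage:
  m2 ⊆ 00-10,0001-
  m3 ⊆ 0-011,0001-
  m4 ⊆ -010-,0-1-0,0-10-
  m5 ⊆ --101,-010-,0-10-
  m6 ⊆ 0-1-0,00-10
  m9 ⊆ 01--1 [E]
  m11 ⊆ 0-011,01--1
  m12 ⊆ 0-1-0,0-10-,011--
  m13 ⊆ --101,-11-1,0-10-,01--1,011--
  m14 ⊆ 0-1-0,011--
  m16 ⊆ 10-00 [E]
  m20 ⊆ -010-,10-00
  m21 ⊆ --101,-010-
  m26 ⊆ 11010 [E]
  m29 ⊆ --101,-11-1
  m31 ⊆ -11-1 [E]
E = {-11-1, 01--1, 10-00, 11010}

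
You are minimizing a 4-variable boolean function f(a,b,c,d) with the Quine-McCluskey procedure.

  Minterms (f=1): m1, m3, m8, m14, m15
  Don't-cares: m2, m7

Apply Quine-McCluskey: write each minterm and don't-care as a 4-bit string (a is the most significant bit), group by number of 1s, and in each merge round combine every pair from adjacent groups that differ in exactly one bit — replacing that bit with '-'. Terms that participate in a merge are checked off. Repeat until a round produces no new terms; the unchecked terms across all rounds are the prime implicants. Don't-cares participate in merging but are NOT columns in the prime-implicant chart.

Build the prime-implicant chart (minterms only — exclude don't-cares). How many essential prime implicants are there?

size-2^0 implicants → 0001(✓)  0010(✓)  0011(✓)  0111(✓)  1000  1110(✓)  1111(✓)
size-2^1 implicants → -111  0-11  00-1  001-  111-
Unchecked terms (primes): -111, 0-11, 00-1, 001-, 1000, 111-
Minterm coverage:
  m1 ⊆ 00-1 [E]
  m3 ⊆ 0-11,00-1,001-
  m8 ⊆ 1000 [E]
  m14 ⊆ 111- [E]
  m15 ⊆ -111,111-
E = {00-1, 1000, 111-}

3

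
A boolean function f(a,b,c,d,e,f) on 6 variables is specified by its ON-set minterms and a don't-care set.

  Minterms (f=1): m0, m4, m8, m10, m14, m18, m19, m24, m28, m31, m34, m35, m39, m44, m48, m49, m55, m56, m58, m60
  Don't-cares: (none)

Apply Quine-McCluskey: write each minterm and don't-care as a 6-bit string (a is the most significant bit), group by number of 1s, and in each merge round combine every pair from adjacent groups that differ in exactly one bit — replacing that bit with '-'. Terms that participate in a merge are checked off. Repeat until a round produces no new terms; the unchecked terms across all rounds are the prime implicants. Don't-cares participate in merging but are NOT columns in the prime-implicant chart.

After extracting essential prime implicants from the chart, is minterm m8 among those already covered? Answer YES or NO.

NO

Round 0: 000000✓ 000100✓ 001000✓ 001010✓ 001110✓ 010010✓ 010011✓ 011000✓ 011100✓ 011111 100010✓ 100011✓ 100111✓ 101100✓ 110000✓ 110001✓ 110111✓ 111000✓ 111010✓ 111100✓
Round 1: -11000✓ -11100✓ 0-1000 00-000 000-00 001-10 0010-0 01001- 011-00✓ 1-0111 1-1100 100-11 10001- 11-000 11000- 111-00✓ 1110-0
Round 2: -11-00
PIs = {-11-00, 0-1000, 00-000, 000-00, 001-10, 0010-0, 01001-, 011111, 1-0111, 1-1100, 100-11, 10001-, 11-000, 11000-, 1110-0}
Coverage chart:
  m0: 00-000,000-00
  m4: 000-00 ←essential
  m8: 0-1000,00-000,0010-0
  m10: 001-10,0010-0
  m14: 001-10 ←essential
  m18: 01001- ←essential
  m19: 01001- ←essential
  m24: -11-00,0-1000
  m28: -11-00 ←essential
  m31: 011111 ←essential
  m34: 10001- ←essential
  m35: 100-11,10001-
  m39: 1-0111,100-11
  m44: 1-1100 ←essential
  m48: 11-000,11000-
  m49: 11000- ←essential
  m55: 1-0111 ←essential
  m56: -11-00,11-000,1110-0
  m58: 1110-0 ←essential
  m60: -11-00,1-1100
Essential: -11-00, 000-00, 001-10, 01001-, 011111, 1-0111, 1-1100, 10001-, 11000-, 1110-0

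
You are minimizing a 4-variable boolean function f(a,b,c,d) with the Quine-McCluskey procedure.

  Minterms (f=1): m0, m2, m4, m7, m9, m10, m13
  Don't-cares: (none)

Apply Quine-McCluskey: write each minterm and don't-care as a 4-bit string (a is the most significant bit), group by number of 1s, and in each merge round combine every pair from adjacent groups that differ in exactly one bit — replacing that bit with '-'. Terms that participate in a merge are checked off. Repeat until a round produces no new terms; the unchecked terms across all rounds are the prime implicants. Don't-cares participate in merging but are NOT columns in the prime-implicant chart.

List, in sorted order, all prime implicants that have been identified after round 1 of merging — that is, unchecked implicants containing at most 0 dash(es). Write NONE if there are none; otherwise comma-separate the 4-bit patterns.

Round 0: 0000✓ 0010✓ 0100✓ 0111 1001✓ 1010✓ 1101✓
Round 1: -010 0-00 00-0 1-01
PIs = {-010, 0-00, 00-0, 0111, 1-01}

0111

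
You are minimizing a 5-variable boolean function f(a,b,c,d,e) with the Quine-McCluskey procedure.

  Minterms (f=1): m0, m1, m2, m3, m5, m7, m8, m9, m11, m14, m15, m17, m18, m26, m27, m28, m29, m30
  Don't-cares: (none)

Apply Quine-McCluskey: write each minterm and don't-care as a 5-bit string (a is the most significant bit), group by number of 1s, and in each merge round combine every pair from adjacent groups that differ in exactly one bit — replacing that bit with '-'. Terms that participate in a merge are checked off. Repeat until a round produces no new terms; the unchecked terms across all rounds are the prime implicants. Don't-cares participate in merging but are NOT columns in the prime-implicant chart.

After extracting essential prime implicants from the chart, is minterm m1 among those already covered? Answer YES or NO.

[col 0] 00000*, 00001*, 00010*, 00011*, 00101*, 00111*, 01000*, 01001*, 01011*, 01110*, 01111*, 10001*, 10010*, 11010*, 11011*, 11100*, 11101*, 11110*
[col 1] -0001, -0010, -1011, -1110, 0-000*, 0-001*, 0-011*, 0-111*, 00-01*, 00-11*, 000-0*, 000-1*, 0000-*, 0001-*, 001-1*, 01-11*, 010-1*, 0100-*, 0111-, 1-010, 11-10, 1101-, 111-0, 1110-
[col 2] 0--11, 0-0-1, 0-00-, 00--1, 000--
Prime implicants: -0001, -0010, -1011, -1110, 0--11, 0-0-1, 0-00-, 00--1, 000--, 0111-, 1-010, 11-10, 1101-, 111-0, 1110-
PI chart (minterm → PIs covering it):
  0 | 0-00-,000--
  1 | -0001,0-0-1,0-00-,00--1,000--
  2 | -0010,000--
  3 | 0--11,0-0-1,00--1,000--
  5 | 00--1  (sole → essential)
  7 | 0--11,00--1
  8 | 0-00-  (sole → essential)
  9 | 0-0-1,0-00-
  11 | -1011,0--11,0-0-1
  14 | -1110,0111-
  15 | 0--11,0111-
  17 | -0001  (sole → essential)
  18 | -0010,1-010
  26 | 1-010,11-10,1101-
  27 | -1011,1101-
  28 | 111-0,1110-
  29 | 1110-  (sole → essential)
  30 | -1110,11-10,111-0
Essential prime implicants: -0001, 0-00-, 00--1, 1110-

YES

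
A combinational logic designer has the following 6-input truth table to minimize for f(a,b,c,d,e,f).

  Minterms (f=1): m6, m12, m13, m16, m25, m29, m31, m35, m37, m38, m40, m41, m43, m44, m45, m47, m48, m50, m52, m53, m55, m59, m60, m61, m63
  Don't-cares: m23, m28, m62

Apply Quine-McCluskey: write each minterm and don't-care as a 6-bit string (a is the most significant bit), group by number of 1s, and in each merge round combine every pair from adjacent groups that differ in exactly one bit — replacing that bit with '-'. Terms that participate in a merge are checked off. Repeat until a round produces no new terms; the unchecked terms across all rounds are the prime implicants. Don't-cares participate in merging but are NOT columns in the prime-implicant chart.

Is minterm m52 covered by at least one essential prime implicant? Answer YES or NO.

Round 0: 000110✓ 001100✓ 001101✓ 010000✓ 010111✓ 011001✓ 011100✓ 011101✓ 011111✓ 100011✓ 100101✓ 100110✓ 101000✓ 101001✓ 101011✓ 101100✓ 101101✓ 101111✓ 110000✓ 110010✓ 110100✓ 110101✓ 110111✓ 111011✓ 111100✓ 111101✓ 111110✓ 111111✓
Round 1: -00110 -01100✓ -01101✓ -10000 -10111✓ -11100✓ -11101✓ -11111✓ 0-1100✓ 0-1101✓ 00110-✓ 01-111✓ 011-01 0111-1✓ 01110-✓ 1-0101✓ 1-1011✓ 1-1100✓ 1-1101✓ 1-1111✓ 10-011 10-101✓ 101-00✓ 101-01✓ 101-11✓ 1010-1✓ 10100-✓ 1011-1✓ 10110-✓ 11-100✓ 11-101✓ 11-111✓ 110-00 1100-0 1101-1✓ 11010-✓ 111-11✓ 1111-0✓ 1111-1✓ 11110-✓ 11111-✓
Round 2: --1100✓ --1101✓ -0110-✓ -1-111 -111-1 -1110-✓ 0-110-✓ 1--101 1-1-11 1-11-1 1-110-✓ 101--1 101-0- 11-1-1 11-10- 1111--
Round 3: --110-
PIs = {--110-, -00110, -1-111, -10000, -111-1, 011-01, 1--101, 1-1-11, 1-11-1, 10-011, 101--1, 101-0-, 11-1-1, 11-10-, 110-00, 1100-0, 1111--}
Coverage chart:
  m6: -00110 ←essential
  m12: --110- ←essential
  m13: --110- ←essential
  m16: -10000 ←essential
  m25: 011-01 ←essential
  m29: --110-,-111-1,011-01
  m31: -1-111,-111-1
  m35: 10-011 ←essential
  m37: 1--101 ←essential
  m38: -00110 ←essential
  m40: 101-0- ←essential
  m41: 101--1,101-0-
  m43: 1-1-11,10-011,101--1
  m44: --110-,101-0-
  m45: --110-,1--101,1-11-1,101--1,101-0-
  m47: 1-1-11,1-11-1,101--1
  m48: -10000,110-00,1100-0
  m50: 1100-0 ←essential
  m52: 11-10-,110-00
  m53: 1--101,11-1-1,11-10-
  m55: -1-111,11-1-1
  m59: 1-1-11 ←essential
  m60: --110-,11-10-,1111--
  m61: --110-,-111-1,1--101,1-11-1,11-1-1,11-10-,1111--
  m63: -1-111,-111-1,1-1-11,1-11-1,11-1-1,1111--
Essential: --110-, -00110, -10000, 011-01, 1--101, 1-1-11, 10-011, 101-0-, 1100-0

NO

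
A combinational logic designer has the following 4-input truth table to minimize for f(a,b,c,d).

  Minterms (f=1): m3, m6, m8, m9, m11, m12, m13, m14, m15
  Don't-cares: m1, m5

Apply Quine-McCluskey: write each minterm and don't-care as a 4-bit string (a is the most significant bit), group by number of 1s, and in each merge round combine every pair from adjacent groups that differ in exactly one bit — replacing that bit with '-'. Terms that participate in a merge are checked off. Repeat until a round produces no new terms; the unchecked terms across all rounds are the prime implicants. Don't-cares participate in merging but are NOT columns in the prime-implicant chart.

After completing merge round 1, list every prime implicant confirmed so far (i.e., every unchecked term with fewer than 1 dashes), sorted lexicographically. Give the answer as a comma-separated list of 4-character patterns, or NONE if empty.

size-2^0 implicants → 0001(✓)  0011(✓)  0101(✓)  0110(✓)  1000(✓)  1001(✓)  1011(✓)  1100(✓)  1101(✓)  1110(✓)  1111(✓)
size-2^1 implicants → -001(✓)  -011(✓)  -101(✓)  -110  0-01(✓)  00-1(✓)  1-00(✓)  1-01(✓)  1-11(✓)  10-1(✓)  100-(✓)  11-0(✓)  11-1(✓)  110-(✓)  111-(✓)
size-2^2 implicants → --01  -0-1  1--1  1-0-  11--
Unchecked terms (primes): --01, -0-1, -110, 1--1, 1-0-, 11--

NONE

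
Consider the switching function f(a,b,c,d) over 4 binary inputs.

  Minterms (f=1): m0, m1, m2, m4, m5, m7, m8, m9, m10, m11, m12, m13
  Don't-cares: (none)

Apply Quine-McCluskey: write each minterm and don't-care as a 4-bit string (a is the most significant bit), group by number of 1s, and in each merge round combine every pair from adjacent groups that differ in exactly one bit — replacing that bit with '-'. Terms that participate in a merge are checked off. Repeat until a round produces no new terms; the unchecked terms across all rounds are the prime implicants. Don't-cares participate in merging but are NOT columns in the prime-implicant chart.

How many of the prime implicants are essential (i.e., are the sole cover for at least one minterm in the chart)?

size-2^0 implicants → 0000(✓)  0001(✓)  0010(✓)  0100(✓)  0101(✓)  0111(✓)  1000(✓)  1001(✓)  1010(✓)  1011(✓)  1100(✓)  1101(✓)
size-2^1 implicants → -000(✓)  -001(✓)  -010(✓)  -100(✓)  -101(✓)  0-00(✓)  0-01(✓)  00-0(✓)  000-(✓)  01-1  010-(✓)  1-00(✓)  1-01(✓)  10-0(✓)  10-1(✓)  100-(✓)  101-(✓)  110-(✓)
size-2^2 implicants → --00(✓)  --01(✓)  -0-0  -00-(✓)  -10-(✓)  0-0-(✓)  1-0-(✓)  10--
size-2^3 implicants → --0-
Unchecked terms (primes): --0-, -0-0, 01-1, 10--
Minterm coverage:
  m0 ⊆ --0-,-0-0
  m1 ⊆ --0- [E]
  m2 ⊆ -0-0 [E]
  m4 ⊆ --0- [E]
  m5 ⊆ --0-,01-1
  m7 ⊆ 01-1 [E]
  m8 ⊆ --0-,-0-0,10--
  m9 ⊆ --0-,10--
  m10 ⊆ -0-0,10--
  m11 ⊆ 10-- [E]
  m12 ⊆ --0- [E]
  m13 ⊆ --0- [E]
E = {--0-, -0-0, 01-1, 10--}

4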